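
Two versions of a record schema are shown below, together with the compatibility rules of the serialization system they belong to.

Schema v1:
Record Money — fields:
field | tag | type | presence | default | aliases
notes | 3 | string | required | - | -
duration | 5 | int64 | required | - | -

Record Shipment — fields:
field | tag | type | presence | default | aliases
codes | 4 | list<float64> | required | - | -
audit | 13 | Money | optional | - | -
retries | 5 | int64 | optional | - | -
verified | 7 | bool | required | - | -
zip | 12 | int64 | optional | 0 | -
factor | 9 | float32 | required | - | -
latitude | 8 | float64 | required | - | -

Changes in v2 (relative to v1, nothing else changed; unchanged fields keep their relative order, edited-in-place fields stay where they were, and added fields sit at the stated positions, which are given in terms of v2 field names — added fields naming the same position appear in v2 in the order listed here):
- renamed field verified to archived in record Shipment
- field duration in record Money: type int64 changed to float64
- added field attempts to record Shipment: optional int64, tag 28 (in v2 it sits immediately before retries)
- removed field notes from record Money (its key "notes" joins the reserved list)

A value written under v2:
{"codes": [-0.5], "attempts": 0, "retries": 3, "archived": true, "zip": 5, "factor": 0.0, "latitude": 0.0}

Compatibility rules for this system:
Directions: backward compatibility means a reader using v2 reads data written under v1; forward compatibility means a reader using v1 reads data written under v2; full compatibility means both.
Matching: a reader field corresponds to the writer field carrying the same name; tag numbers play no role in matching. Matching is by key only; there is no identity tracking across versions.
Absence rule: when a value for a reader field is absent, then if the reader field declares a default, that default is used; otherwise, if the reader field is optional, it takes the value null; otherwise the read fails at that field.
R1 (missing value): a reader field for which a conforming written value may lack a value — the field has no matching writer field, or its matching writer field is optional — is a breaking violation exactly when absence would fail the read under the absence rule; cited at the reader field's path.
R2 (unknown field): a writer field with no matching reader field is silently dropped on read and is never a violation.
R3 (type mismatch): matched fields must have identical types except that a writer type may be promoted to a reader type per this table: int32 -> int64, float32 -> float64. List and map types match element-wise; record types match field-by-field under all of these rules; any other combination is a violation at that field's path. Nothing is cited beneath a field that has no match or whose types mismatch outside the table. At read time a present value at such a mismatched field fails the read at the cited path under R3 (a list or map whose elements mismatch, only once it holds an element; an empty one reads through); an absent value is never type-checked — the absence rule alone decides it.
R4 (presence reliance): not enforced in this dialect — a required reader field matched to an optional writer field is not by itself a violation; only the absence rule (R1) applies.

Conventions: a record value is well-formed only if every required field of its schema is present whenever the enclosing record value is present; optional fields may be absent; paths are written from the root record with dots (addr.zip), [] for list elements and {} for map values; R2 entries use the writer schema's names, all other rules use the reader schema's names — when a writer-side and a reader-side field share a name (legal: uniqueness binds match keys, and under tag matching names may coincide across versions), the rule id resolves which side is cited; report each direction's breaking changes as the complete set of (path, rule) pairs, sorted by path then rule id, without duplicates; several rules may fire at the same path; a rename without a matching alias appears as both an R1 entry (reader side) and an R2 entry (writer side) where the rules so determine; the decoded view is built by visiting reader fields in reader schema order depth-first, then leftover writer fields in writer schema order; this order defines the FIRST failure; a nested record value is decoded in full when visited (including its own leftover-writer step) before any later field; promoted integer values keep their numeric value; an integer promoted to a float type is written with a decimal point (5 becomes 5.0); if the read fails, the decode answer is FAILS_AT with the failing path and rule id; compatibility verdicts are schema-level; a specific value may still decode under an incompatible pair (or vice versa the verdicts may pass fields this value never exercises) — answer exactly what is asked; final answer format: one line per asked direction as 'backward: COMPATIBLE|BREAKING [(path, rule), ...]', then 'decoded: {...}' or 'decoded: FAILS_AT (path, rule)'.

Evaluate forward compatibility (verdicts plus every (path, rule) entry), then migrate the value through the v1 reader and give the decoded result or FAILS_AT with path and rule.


forward: BREAKING [(audit.duration, R3), (audit.notes, R1), (verified, R1)]; decoded: FAILS_AT (verified, R1)

each type pair in Shipment: writer, then reader
forward for Shipment (reader v1, writer v2):
  writer required, list<float64> -> list<float64>: reader codes maps from writer codes
  writer optional, Money -> Money: reader audit maps from writer audit
  writer optional, int64 -> int64: reader retries maps from writer retries
  no writer field matches reader verified
  writer optional, int64 -> int64: reader zip maps from writer zip
  writer required, float32 -> float32: reader factor maps from writer factor
  writer required, float64 -> float64: reader latitude maps from writer latitude
  writer attempts: unknown to reader
  writer archived: unknown to reader
  no writer field matches reader audit.notes
  writer required, float64 -> int64: reader audit.duration maps from writer audit.duration
  violation R3 at audit.duration
  violation R1 at audit.notes
  violation R1 at verified
  forward on Shipment therefore BREAKING (3)
decode walk for Shipment under reader schema v1:
  codes := [-0.5]
  audit := null (not supplied -> null)
  retries := 3
  read fails at verified under R1 (no fill)
  => FAILS_AT (verified, R1)
checking off the Shipment differences that do not matter here:
  added field attempts to record Shipment: optional int64, tag 28 (in v2 it sits immediately before retries) -> triggers nothing under Shipment's printed rules — same verdict


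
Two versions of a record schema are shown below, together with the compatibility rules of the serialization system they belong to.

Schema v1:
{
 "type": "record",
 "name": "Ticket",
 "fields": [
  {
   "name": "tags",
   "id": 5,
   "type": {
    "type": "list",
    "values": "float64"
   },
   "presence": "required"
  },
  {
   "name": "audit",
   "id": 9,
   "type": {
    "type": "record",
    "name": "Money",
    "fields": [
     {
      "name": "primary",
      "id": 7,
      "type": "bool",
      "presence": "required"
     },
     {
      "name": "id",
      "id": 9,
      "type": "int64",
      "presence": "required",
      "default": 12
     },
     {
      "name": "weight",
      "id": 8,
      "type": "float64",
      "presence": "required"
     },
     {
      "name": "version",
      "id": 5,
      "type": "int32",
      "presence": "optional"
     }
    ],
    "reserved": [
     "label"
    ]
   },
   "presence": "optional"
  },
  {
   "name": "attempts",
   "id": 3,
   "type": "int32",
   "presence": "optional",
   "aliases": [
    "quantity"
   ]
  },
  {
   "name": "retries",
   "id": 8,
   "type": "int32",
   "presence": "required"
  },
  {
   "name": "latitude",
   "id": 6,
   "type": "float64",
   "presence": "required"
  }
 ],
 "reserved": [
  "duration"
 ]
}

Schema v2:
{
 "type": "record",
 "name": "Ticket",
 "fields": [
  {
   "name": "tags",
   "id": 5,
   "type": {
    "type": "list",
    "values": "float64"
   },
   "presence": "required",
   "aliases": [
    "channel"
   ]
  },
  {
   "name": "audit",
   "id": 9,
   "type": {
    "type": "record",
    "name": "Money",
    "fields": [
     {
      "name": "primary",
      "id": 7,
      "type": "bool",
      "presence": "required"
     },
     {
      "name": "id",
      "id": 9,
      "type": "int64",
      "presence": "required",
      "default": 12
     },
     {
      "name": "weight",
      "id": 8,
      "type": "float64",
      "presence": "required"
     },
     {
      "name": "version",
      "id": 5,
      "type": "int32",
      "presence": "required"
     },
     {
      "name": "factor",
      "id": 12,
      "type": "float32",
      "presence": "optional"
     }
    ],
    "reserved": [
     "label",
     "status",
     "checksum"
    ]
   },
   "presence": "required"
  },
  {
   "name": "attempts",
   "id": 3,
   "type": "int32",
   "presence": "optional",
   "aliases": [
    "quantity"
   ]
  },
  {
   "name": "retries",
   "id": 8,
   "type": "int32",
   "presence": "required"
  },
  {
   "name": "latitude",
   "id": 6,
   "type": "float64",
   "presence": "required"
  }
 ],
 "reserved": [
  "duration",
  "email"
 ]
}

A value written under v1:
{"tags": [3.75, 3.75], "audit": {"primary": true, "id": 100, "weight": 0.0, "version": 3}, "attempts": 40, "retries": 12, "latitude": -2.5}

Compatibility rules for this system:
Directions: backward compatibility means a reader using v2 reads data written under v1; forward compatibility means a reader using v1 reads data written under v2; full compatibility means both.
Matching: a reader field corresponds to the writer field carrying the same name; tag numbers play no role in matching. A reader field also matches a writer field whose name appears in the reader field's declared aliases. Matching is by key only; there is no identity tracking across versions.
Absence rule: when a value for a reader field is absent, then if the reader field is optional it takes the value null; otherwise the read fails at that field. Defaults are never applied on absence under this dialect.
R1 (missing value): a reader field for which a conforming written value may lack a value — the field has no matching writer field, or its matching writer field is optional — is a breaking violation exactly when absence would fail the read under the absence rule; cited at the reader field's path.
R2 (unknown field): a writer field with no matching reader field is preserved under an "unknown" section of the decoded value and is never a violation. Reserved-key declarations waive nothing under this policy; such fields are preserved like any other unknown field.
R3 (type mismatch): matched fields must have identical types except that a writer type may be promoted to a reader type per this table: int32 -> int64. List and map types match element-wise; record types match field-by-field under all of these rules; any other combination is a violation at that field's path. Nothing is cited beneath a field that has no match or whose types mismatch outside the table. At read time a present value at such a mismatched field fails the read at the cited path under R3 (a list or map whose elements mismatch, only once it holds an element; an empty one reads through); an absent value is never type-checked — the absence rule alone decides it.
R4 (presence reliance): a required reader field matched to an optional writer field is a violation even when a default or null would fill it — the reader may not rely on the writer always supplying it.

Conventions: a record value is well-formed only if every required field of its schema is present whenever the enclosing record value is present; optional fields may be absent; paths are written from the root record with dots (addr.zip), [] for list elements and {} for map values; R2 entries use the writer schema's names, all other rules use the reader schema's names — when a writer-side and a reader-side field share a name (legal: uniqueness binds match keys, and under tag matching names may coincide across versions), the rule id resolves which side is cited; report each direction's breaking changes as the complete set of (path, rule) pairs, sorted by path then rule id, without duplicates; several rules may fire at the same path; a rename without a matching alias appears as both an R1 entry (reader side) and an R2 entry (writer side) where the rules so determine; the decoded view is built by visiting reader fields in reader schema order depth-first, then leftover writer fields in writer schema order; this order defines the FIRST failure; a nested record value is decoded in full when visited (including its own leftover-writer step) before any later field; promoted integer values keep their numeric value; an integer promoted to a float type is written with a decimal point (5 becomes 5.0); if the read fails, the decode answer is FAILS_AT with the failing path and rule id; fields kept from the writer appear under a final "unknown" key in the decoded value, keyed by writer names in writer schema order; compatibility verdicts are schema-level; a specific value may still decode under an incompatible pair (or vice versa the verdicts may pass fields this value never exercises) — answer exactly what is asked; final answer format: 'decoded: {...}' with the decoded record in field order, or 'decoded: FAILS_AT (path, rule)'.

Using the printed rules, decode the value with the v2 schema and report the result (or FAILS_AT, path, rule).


the writer's type comes first in each Ticket pair
decode walk for Ticket under reader schema v2:
  tags := [3.75, 3.75]
  audit.primary := true
  audit.id := 100
  audit.weight := 0.0
  audit.version := 3
  audit.factor := null (not supplied -> null)
  attempts := 40
  retries := 12
  latitude := -2.5
  => decoded: {"tags": [3.75, 3.75], "audit": {"primary": true, "id": 100, "weight": 0.0, "version": 3, "factor": null}, "attempts": 40, "retries": 12, "latitude": -2.5}
ruling out the remaining Ticket differences:
  field audit in record Ticket: optional changed to required -> matters for Ticket compatibility verdicts, not for this value's decode
  field version in record Money: optional changed to required -> matters for Ticket compatibility verdicts, not for this value's decode

decoded: {"tags": [3.75, 3.75], "audit": {"primary": true, "id": 100, "weight": 0.0, "version": 3, "factor": null}, "attempts": 40, "retries": 12, "latitude": -2.5}


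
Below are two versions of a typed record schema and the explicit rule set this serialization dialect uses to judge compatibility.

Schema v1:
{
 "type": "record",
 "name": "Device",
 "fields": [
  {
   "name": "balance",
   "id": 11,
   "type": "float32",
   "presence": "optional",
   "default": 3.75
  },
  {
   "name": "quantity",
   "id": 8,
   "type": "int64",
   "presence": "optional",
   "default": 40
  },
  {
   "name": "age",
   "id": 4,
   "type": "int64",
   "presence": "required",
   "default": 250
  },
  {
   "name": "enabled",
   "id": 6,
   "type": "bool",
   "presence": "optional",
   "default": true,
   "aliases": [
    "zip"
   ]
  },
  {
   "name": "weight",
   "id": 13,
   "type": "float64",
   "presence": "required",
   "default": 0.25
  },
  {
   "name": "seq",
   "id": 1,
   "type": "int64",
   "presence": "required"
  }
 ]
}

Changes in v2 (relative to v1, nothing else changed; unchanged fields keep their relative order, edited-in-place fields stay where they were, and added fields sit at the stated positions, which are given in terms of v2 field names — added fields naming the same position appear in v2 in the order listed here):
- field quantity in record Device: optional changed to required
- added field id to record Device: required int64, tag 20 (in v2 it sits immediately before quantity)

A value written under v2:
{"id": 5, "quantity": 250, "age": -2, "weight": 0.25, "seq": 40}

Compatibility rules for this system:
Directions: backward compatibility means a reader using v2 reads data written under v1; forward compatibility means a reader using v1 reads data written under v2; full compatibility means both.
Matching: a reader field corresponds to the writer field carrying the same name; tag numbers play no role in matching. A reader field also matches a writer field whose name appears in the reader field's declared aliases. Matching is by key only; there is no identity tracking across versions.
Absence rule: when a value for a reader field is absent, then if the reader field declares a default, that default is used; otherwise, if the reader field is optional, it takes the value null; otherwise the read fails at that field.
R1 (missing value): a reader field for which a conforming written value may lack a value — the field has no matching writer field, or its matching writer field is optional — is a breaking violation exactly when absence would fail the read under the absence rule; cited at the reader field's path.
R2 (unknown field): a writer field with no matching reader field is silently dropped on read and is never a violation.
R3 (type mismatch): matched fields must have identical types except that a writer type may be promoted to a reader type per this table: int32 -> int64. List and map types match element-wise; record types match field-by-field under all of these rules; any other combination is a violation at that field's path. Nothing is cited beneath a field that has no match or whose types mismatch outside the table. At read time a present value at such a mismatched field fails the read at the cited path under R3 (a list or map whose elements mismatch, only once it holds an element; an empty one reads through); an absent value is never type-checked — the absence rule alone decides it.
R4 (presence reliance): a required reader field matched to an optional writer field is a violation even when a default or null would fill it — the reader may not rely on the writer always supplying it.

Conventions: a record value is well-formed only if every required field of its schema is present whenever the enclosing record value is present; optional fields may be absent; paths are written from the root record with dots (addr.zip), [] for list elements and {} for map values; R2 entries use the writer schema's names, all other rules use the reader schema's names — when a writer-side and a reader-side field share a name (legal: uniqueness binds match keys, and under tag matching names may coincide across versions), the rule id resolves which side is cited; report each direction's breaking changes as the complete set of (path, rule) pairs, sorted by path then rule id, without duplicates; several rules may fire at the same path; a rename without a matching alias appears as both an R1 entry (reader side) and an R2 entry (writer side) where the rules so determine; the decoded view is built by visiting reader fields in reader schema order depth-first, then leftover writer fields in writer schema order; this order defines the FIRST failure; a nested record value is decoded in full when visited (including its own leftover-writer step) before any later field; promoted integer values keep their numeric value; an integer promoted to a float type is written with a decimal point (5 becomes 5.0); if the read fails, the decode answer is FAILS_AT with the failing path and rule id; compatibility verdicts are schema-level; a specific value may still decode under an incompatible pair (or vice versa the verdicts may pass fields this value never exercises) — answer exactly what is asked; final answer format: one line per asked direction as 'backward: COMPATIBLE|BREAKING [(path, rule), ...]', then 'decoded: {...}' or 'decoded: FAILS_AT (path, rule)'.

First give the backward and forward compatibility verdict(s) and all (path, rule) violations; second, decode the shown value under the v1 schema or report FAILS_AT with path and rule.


arrows below run writer -> reader for Device
checking backward for Device: reader v2 against writer v1:
  balance <- balance (float32 -> float32, writer optional)
  id has no writer counterpart
  quantity <- quantity (int64 -> int64, writer optional)
  age <- age (int64 -> int64, writer required)
  enabled <- enabled (bool -> bool, writer optional)
  weight <- weight (float64 -> float64, writer required)
  seq <- seq (int64 -> int64, writer required)
  R1 fires at id
  R4 fires at quantity
  => backward verdict for Device: BREAKING, 2 violation(s)
checking forward for Device: reader v1 against writer v2:
  balance <- balance (float32 -> float32, writer optional)
  quantity <- quantity (int64 -> int64, writer required)
  age <- age (int64 -> int64, writer required)
  enabled <- enabled (bool -> bool, writer optional)
  weight <- weight (float64 -> float64, writer required)
  seq <- seq (int64 -> int64, writer required)
  writer field id has no reader counterpart
  nothing fires on Device: forward is COMPATIBLE
decoding the Device value with the v1 reader:
  balance := 3.75 (no value, default fills)
  quantity := 250
  age := -2
  enabled := true (no value, default fills)
  weight := 0.25
  seq := 40
  writer id: unmatched, discarded
  => decoded: {"balance": 3.75, "quantity": 250, "age": -2, "enabled": true, "weight": 0.25, "seq": 40}

backward: BREAKING [(id, R1), (quantity, R4)]; forward: COMPATIBLE []; decoded: {"balance": 3.75, "quantity": 250, "age": -2, "enabled": true, "weight": 0.25, "seq": 40}


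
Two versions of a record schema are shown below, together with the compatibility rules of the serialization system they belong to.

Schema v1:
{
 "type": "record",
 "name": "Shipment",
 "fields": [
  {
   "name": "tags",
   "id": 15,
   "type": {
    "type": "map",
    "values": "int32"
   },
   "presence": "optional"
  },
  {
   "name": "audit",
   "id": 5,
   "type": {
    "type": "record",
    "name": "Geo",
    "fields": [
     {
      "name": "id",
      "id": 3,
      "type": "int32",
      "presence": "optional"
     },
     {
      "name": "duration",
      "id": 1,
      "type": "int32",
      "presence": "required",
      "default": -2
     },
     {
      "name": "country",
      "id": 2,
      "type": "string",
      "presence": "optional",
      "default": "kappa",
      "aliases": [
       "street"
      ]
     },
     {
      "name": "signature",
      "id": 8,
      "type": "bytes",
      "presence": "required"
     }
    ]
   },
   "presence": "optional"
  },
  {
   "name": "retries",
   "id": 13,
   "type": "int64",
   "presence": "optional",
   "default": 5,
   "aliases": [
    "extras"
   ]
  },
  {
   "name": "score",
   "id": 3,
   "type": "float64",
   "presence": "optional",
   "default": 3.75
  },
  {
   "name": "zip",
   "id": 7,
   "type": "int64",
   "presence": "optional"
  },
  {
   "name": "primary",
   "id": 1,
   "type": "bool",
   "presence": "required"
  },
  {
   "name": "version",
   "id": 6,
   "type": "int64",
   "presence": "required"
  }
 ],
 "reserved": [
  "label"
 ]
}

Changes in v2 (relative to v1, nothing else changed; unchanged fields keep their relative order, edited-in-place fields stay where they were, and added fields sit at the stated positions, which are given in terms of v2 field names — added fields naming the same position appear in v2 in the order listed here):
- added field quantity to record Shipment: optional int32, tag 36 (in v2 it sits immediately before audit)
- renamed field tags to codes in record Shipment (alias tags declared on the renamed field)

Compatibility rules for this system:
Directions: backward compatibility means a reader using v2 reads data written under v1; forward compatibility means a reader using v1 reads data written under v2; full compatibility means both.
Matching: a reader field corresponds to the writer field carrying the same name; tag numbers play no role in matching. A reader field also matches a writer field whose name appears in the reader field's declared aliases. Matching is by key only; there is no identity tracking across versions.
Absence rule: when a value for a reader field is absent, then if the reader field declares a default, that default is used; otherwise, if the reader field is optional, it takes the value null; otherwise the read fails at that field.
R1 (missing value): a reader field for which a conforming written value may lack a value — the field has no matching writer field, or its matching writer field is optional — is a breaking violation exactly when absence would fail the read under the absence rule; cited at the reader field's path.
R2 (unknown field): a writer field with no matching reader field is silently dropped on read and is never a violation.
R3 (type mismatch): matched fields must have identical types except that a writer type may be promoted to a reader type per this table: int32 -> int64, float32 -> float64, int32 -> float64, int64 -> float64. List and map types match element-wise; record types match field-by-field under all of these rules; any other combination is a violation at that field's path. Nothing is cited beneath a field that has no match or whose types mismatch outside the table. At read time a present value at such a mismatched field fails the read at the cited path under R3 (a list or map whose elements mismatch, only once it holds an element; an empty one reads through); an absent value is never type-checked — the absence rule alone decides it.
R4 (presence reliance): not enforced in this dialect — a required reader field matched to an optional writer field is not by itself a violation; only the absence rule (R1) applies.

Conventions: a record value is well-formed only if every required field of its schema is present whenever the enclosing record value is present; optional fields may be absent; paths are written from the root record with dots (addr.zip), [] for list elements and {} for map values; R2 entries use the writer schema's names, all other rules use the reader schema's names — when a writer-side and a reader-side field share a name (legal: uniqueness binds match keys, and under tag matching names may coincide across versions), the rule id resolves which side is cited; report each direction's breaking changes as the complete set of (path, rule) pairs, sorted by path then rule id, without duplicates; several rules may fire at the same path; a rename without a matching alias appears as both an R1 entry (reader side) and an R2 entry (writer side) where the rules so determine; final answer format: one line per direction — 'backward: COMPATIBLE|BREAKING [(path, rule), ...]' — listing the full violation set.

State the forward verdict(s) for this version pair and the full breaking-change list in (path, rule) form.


arrows below run writer -> reader for Shipment
forward analysis of Shipment with v1 as reader and v2 as writer:
  tags: no writer-side match
  audit: Geo -> Geo, writer optional; from audit
  retries: int64 -> int64, writer optional; from retries
  score: float64 -> float64, writer optional; from score
  zip: int64 -> int64, writer optional; from zip
  primary: bool -> bool, writer required; from primary
  version: int64 -> int64, writer required; from version
  codes (writer side), unknown to reader
  quantity (writer side), unknown to reader
  audit.id: int32 -> int32, writer optional; from audit.id
  audit.duration: int32 -> int32, writer required; from audit.duration
  audit.country: string -> string, writer optional; from audit.country
  audit.signature: bytes -> bytes, writer required; from audit.signature
  nothing fires on Shipment: forward is COMPATIBLE
checking off the Shipment differences that do not matter here:
  added field quantity to record Shipment: optional int32, tag 36 (in v2 it sits immediately before audit) -> fires no rule on Shipment, leaving the asked answer as it is
  renamed field tags to codes in record Shipment (alias tags declared on the renamed field) -> fires no rule on Shipment, leaving the asked answer as it is

forward: COMPATIBLE []


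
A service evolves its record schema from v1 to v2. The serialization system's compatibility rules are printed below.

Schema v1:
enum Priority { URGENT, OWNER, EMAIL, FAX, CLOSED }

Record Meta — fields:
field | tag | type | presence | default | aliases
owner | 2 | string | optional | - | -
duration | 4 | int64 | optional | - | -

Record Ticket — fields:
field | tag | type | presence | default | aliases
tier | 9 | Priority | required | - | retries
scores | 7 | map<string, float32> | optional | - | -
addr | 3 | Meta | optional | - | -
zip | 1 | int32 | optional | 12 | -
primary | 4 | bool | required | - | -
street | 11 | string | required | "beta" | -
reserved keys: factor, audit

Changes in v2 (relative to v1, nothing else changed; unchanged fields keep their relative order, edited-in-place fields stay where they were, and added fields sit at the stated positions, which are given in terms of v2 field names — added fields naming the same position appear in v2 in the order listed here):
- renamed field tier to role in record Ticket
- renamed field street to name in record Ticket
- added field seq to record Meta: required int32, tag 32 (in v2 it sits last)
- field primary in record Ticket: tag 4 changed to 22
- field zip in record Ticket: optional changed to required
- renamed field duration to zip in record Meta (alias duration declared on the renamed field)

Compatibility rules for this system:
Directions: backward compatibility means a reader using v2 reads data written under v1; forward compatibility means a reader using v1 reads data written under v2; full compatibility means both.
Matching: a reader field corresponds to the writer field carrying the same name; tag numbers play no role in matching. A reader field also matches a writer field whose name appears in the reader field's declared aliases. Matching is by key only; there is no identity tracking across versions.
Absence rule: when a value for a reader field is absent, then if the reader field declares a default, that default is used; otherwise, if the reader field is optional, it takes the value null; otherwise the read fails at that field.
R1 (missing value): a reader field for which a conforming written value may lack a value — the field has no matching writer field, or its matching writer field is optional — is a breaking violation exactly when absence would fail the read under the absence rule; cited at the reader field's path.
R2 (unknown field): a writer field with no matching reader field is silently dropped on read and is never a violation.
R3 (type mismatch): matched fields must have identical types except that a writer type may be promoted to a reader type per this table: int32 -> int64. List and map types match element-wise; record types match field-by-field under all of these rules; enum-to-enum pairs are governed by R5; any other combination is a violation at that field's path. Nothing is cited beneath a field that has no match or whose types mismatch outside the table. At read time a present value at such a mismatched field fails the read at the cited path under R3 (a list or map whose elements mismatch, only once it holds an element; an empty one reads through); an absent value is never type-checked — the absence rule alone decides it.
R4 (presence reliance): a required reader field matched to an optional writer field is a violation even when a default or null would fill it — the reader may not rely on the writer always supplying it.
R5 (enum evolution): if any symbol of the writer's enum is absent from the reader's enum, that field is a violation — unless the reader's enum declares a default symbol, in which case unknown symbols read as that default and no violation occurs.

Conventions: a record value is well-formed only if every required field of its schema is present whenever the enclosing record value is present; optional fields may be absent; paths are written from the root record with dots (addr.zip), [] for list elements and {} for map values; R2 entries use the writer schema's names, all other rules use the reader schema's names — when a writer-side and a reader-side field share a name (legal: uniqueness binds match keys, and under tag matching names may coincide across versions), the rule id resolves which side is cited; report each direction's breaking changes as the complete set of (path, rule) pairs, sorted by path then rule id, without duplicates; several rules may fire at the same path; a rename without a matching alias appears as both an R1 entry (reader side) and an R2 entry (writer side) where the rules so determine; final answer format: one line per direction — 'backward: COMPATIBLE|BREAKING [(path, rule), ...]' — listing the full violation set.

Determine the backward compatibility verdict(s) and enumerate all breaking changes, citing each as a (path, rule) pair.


the writer's type comes first in each Ticket pair
backward analysis of Ticket with v2 as reader and v1 as writer:
  no writer field matches reader role
  scores <- scores (map<string, float32> -> map<string, float32>, writer optional)
  addr <- addr (Meta -> Meta, writer optional)
  zip <- zip (int32 -> int32, writer optional)
  primary <- primary (bool -> bool, writer required)
  no writer field matches reader name
  writer field tier has no reader counterpart
  writer field street has no reader counterpart
  addr.owner <- addr.owner (string -> string, writer optional)
  addr.zip <- addr.duration (int64 -> int64, writer optional)
  no writer field matches reader addr.seq
  rule R1 violated at addr.seq
  rule R1 violated at role
  rule R4 violated at zip
  => 3 violation(s): backward is BREAKING for Ticket
checking off the Ticket differences that do not matter here:
  renamed field street to name in record Ticket -> triggers nothing under Ticket's printed rules — same verdict
  field primary in record Ticket: tag 4 changed to 22 -> triggers nothing under Ticket's printed rules — same verdict
  renamed field duration to zip in record Meta (alias duration declared on the renamed field) -> triggers nothing under Ticket's printed rules — same verdict

backward: BREAKING [(addr.seq, R1), (role, R1), (zip, R4)]


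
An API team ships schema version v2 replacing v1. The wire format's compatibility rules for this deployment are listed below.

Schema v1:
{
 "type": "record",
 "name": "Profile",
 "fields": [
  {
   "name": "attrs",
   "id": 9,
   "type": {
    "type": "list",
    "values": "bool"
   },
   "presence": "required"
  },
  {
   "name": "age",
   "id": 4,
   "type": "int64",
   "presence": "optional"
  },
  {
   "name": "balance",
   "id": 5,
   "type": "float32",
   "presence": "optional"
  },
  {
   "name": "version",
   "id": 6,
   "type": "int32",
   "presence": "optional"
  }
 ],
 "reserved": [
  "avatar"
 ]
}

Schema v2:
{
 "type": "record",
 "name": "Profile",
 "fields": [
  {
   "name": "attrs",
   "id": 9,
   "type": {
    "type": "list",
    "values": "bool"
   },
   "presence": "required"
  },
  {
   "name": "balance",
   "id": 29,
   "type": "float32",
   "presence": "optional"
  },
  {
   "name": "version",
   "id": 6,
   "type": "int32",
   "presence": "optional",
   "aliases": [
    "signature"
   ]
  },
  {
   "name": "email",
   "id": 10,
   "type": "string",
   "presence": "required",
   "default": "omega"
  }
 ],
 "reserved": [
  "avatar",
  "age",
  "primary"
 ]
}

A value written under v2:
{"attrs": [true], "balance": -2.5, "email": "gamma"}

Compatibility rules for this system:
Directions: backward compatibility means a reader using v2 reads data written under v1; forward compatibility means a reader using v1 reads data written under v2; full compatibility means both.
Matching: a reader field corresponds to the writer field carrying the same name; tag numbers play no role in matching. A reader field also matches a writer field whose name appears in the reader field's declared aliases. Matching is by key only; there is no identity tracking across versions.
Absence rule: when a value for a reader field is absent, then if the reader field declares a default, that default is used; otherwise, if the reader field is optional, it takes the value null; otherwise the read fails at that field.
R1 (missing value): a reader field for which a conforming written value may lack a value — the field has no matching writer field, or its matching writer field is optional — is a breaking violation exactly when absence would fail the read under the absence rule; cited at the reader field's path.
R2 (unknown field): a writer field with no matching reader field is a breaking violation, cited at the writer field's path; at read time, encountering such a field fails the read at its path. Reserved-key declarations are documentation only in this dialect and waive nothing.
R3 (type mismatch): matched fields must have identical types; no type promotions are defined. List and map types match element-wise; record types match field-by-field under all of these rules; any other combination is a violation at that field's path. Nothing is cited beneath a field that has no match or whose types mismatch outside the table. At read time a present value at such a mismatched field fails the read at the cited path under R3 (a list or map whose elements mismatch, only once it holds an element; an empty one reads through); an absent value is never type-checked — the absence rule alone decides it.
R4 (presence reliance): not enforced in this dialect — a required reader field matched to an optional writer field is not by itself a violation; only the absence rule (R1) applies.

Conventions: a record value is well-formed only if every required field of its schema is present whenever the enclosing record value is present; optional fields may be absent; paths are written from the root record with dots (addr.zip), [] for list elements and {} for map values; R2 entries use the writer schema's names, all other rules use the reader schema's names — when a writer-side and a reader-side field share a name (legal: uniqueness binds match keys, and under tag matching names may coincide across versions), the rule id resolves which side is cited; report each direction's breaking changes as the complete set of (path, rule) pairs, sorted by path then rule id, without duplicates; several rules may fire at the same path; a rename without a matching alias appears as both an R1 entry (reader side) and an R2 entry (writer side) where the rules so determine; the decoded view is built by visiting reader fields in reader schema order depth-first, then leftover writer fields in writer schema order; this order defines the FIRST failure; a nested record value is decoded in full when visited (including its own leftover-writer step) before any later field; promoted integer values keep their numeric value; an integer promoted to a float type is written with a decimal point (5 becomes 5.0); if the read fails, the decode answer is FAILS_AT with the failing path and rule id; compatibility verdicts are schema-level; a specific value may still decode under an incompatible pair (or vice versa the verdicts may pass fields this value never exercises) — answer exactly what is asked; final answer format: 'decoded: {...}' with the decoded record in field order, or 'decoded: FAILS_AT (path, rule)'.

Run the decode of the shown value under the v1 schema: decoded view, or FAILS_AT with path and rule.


decoded: FAILS_AT (email, R2)

the writer's type comes first in each Profile pair
decode walk for Profile under reader schema v1:
  attrs := [true]
  age := null (absent, optional -> null)
  balance := -2.5
  version := null (absent, optional -> null)
  read fails at email under R2 (unknown field)
  => FAILS_AT (email, R2)
diffs on Profile not affecting the asked answer:
  field balance in record Profile: tag 5 changed to 29 -> inert under this dialect — no rule fires on Profile and the result does not move
  removed field age from record Profile (its key "age" joins the reserved list) -> changes Profile's schema-level verdicts only — the decode of this value is the same


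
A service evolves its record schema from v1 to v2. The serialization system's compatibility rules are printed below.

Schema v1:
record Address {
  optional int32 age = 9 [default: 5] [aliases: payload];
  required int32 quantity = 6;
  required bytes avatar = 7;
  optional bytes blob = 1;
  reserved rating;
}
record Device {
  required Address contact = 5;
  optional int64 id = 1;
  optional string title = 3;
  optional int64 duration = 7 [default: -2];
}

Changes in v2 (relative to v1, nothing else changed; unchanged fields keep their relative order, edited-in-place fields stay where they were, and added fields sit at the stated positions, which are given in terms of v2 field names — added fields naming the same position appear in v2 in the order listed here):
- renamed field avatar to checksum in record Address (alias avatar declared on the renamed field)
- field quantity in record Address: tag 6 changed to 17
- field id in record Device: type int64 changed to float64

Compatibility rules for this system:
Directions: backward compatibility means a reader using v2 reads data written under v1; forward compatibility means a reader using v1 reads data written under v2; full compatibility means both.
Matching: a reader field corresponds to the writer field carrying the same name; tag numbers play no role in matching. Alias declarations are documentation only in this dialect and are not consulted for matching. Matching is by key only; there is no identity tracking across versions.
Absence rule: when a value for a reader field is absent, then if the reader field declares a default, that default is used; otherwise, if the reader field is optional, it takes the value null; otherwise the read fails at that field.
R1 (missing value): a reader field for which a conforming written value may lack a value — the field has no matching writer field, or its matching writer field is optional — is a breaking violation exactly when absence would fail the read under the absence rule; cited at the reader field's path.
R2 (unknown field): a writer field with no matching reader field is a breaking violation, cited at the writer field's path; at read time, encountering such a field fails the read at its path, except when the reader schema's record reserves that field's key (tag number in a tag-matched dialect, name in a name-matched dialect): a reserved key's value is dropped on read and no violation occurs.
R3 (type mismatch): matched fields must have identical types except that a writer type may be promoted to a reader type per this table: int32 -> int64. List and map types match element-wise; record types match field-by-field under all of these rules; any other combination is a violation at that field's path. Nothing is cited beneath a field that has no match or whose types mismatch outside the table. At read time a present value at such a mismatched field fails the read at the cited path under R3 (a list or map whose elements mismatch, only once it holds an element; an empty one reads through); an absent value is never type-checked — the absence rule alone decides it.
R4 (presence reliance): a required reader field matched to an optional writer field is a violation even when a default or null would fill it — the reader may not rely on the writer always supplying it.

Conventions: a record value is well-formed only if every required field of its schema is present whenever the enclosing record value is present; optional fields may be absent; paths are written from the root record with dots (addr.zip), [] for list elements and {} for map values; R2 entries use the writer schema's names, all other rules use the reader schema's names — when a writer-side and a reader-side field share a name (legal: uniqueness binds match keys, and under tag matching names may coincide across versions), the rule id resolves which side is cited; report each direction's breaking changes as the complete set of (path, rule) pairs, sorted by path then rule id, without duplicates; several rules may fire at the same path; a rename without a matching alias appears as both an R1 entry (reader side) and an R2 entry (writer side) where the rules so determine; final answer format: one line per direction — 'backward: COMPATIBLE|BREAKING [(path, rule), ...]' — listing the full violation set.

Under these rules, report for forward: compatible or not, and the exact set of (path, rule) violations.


forward: BREAKING [(contact.avatar, R1), (contact.checksum, R2), (id, R3)]

each type pair in Device: writer, then reader
checking forward for Device: reader v1 against writer v2:
  contact: paired with writer contact (Address -> Address; writer required)
  id: paired with writer id (float64 -> int64; writer optional)
  title: paired with writer title (string -> string; writer optional)
  duration: paired with writer duration (int64 -> int64; writer optional)
  contact.age: paired with writer contact.age (int32 -> int32; writer optional)
  contact.quantity: paired with writer contact.quantity (int32 -> int32; writer required)
  no writer field matches reader contact.avatar
  contact.blob: paired with writer contact.blob (bytes -> bytes; writer optional)
  writer field contact.checksum has no reader counterpart
  rule R1 violated at contact.avatar
  rule R2 violated at contact.checksum
  rule R3 violated at id
  => 3 violation(s): forward is BREAKING for Device
diffs on Device not affecting the asked answer:
  field quantity in record Address: tag 6 changed to 17 -> triggers nothing under Device's printed rules — same verdict
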